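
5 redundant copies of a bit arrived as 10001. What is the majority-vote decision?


Ones: 2 out of 5
Threshold: 3

0 (2/5 voted 1)


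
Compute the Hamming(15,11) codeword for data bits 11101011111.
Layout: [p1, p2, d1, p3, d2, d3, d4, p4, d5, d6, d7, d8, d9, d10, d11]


Parity bits: p1=0, p2=1, p3=0, p4=0

011011001011111


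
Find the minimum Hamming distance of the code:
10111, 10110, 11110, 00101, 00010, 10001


Comparing all pairs, minimum distance: 1
Can detect 0 errors, correct 0 errors

1


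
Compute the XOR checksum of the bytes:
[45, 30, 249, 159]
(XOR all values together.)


XOR chain: 45 ^ 30 ^ 249 ^ 159 = 85

85


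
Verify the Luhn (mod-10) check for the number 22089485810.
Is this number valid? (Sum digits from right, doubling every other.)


Luhn sum = 49
49 mod 10 = 9

Invalid (Luhn sum mod 10 = 9)


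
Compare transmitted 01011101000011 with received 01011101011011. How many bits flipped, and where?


XOR: 00000000011000

2 error(s) at position(s): 9, 10


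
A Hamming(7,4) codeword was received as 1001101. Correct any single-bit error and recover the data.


Syndrome = 7: error at position 7

Data: 0100 (corrected bit 7)


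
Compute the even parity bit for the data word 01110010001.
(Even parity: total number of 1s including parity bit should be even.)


Number of 1s in data: 5
Parity bit: 1

1


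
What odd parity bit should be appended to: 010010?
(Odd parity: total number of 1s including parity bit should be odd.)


Number of 1s in data: 2
Parity bit: 1

1


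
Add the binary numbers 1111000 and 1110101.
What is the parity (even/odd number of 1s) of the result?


1111000 = 120
1110101 = 117
Sum = 237 = 11101101
1s count = 6

even parity (6 ones in 11101101)


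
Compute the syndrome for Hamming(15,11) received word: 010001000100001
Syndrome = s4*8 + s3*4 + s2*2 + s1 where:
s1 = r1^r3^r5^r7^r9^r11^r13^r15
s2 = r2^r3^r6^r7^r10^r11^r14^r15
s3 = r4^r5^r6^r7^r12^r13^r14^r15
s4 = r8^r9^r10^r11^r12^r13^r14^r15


s1=1, s2=0, s3=0, s4=0

Syndrome = 1 (error at position 1)


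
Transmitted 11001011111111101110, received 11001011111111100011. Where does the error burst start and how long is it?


XOR: 00000000000000001101

Burst at position 16, length 4


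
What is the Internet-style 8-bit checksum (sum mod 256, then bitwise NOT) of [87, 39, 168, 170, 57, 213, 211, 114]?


Sum = 1059 mod 256 = 35
Complement = 220

220


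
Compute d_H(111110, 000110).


XOR: 111000
Count of 1s: 3

3


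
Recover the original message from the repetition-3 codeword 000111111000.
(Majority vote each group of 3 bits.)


Groups: 000, 111, 111, 000
Majority votes: 0110

0110


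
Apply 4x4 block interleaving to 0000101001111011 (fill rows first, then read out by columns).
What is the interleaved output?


Matrix:
  0000
  1010
  0111
  1011
Read columns: 0101001001110011

0101001001110011


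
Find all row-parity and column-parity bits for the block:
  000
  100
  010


Row parities: 011
Column parities: 110

Row P: 011, Col P: 110, Corner: 0


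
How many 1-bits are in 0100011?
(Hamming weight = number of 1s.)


Counting 1s in 0100011

3


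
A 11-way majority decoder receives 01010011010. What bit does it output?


Ones: 5 out of 11
Threshold: 6

0 (5/11 voted 1)


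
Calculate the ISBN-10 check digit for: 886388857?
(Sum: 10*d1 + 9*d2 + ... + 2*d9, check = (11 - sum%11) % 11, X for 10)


Weighted sum: 370
370 mod 11 = 7

Check digit: 4


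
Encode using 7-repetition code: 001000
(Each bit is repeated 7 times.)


Each bit -> 7 copies

000000000000001111111000000000000000000000


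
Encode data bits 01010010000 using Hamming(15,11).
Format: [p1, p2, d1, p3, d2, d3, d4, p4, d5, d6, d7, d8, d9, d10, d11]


Parity bits: p1=1, p2=0, p3=0, p4=1

100010110010000


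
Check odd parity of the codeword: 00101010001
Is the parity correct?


Number of 1s: 4

No, parity error (4 ones)


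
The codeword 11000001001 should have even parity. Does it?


Number of 1s: 4

Yes, parity is correct (4 ones)


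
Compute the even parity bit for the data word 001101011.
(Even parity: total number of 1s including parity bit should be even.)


Number of 1s in data: 5
Parity bit: 1

1


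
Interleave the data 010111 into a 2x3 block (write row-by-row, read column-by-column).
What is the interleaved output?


Matrix:
  010
  111
Read columns: 011101

011101


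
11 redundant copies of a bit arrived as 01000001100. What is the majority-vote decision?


Ones: 3 out of 11
Threshold: 6

0 (3/11 voted 1)


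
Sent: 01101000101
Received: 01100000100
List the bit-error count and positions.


XOR: 00001000001

2 error(s) at position(s): 4, 10


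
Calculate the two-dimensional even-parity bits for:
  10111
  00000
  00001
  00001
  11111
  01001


Row parities: 001110
Column parities: 00001

Row P: 001110, Col P: 00001, Corner: 1


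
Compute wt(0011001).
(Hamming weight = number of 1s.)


Counting 1s in 0011001

3


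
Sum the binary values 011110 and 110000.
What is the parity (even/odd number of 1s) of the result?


011110 = 30
110000 = 48
Sum = 78 = 1001110
1s count = 4

even parity (4 ones in 1001110)


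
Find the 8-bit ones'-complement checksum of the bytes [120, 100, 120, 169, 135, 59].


Sum = 703 mod 256 = 191
Complement = 64

64


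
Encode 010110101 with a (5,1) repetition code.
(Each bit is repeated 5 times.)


Each bit -> 5 copies

000001111100000111111111100000111110000011111


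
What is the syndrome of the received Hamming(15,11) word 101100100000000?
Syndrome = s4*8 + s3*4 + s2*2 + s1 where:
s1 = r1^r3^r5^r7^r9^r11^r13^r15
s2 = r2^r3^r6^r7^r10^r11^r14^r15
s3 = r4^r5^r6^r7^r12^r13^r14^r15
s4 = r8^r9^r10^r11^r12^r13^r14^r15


s1=1, s2=0, s3=0, s4=0

Syndrome = 1 (error at position 1)


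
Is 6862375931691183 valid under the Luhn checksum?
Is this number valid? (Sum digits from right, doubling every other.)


Luhn sum = 71
71 mod 10 = 1

Invalid (Luhn sum mod 10 = 1)


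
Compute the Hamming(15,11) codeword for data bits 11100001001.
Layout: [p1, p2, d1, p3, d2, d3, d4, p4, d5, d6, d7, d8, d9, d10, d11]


Parity bits: p1=1, p2=1, p3=0, p4=0

111011000001001


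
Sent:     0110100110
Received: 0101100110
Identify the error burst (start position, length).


XOR: 0011000000

Burst at position 2, length 2


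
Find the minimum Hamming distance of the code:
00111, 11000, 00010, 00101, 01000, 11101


Comparing all pairs, minimum distance: 1
Can detect 0 errors, correct 0 errors

1


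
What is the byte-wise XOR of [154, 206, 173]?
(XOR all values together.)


XOR chain: 154 ^ 206 ^ 173 = 249

249


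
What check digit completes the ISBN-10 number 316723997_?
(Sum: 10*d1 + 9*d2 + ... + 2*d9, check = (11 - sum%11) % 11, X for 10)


Weighted sum: 240
240 mod 11 = 9

Check digit: 2


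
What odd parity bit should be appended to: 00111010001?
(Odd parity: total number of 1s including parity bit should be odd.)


Number of 1s in data: 5
Parity bit: 0

0


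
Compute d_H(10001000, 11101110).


XOR: 01100110
Count of 1s: 4

4


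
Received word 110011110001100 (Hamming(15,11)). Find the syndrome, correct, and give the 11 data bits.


Syndrome = 14: error at position 14

Data: 01110001110 (corrected bit 14)


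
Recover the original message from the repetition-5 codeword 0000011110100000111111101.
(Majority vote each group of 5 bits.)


Groups: 00000, 11110, 10000, 01111, 11101
Majority votes: 01011

01011


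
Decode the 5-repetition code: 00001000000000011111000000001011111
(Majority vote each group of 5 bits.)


Groups: 00001, 00000, 00000, 11111, 00000, 00010, 11111
Majority votes: 0001001

0001001


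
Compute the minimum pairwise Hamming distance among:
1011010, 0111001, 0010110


Comparing all pairs, minimum distance: 3
Can detect 2 errors, correct 1 errors

3


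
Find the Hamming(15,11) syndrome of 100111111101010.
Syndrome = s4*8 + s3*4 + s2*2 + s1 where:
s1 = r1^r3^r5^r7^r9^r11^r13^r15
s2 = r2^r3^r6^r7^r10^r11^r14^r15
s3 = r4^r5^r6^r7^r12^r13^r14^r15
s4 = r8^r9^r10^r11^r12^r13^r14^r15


s1=0, s2=0, s3=0, s4=1

Syndrome = 8 (error at position 8)


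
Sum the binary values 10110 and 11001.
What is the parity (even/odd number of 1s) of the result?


10110 = 22
11001 = 25
Sum = 47 = 101111
1s count = 5

odd parity (5 ones in 101111)


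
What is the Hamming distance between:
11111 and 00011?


XOR: 11100
Count of 1s: 3

3


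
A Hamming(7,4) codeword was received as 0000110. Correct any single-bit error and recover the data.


Syndrome = 3: error at position 3

Data: 1110 (corrected bit 3)


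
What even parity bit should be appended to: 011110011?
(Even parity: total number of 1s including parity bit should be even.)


Number of 1s in data: 6
Parity bit: 0

0


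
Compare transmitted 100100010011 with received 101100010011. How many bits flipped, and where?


XOR: 001000000000

1 error(s) at position(s): 2


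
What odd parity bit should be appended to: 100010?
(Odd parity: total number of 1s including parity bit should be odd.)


Number of 1s in data: 2
Parity bit: 1

1


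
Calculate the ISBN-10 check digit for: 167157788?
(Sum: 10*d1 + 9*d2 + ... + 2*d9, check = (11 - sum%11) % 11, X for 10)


Weighted sum: 260
260 mod 11 = 7

Check digit: 4


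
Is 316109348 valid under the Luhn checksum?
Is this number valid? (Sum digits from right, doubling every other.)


Luhn sum = 41
41 mod 10 = 1

Invalid (Luhn sum mod 10 = 1)


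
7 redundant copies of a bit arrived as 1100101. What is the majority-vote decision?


Ones: 4 out of 7
Threshold: 4

1 (4/7 voted 1)


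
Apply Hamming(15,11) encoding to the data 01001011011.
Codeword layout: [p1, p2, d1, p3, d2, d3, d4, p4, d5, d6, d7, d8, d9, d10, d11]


Parity bits: p1=0, p2=1, p3=0, p4=1

010010011011011


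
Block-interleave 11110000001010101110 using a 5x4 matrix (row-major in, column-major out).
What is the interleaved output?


Matrix:
  1111
  0000
  0010
  1010
  1110
Read columns: 10011100011011110000

10011100011011110000


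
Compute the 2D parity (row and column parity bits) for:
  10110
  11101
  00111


Row parities: 101
Column parities: 01100

Row P: 101, Col P: 01100, Corner: 0


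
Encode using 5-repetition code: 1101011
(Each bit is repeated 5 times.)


Each bit -> 5 copies

11111111110000011111000001111111111


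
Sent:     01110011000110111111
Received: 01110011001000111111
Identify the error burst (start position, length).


XOR: 00000000001110000000

Burst at position 10, length 3


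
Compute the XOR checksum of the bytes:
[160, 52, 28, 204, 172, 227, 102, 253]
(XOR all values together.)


XOR chain: 160 ^ 52 ^ 28 ^ 204 ^ 172 ^ 227 ^ 102 ^ 253 = 144

144


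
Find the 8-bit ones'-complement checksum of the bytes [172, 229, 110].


Sum = 511 mod 256 = 255
Complement = 0

0


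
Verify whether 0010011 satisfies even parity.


Number of 1s: 3

No, parity error (3 ones)


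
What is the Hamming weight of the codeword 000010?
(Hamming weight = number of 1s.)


Counting 1s in 000010

1


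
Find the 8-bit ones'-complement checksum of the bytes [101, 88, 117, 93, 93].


Sum = 492 mod 256 = 236
Complement = 19

19


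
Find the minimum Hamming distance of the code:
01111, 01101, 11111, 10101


Comparing all pairs, minimum distance: 1
Can detect 0 errors, correct 0 errors

1


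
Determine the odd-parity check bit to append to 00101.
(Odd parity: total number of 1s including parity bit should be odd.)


Number of 1s in data: 2
Parity bit: 1

1


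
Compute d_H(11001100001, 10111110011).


XOR: 01110010010
Count of 1s: 5

5


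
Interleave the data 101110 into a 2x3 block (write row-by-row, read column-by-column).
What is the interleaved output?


Matrix:
  101
  110
Read columns: 110110

110110


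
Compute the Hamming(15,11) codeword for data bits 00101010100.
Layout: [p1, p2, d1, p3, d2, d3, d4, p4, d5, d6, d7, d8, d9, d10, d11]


Parity bits: p1=1, p2=0, p3=0, p4=1

100001011010100


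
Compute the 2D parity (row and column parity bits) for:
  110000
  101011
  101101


Row parities: 000
Column parities: 110110

Row P: 000, Col P: 110110, Corner: 0


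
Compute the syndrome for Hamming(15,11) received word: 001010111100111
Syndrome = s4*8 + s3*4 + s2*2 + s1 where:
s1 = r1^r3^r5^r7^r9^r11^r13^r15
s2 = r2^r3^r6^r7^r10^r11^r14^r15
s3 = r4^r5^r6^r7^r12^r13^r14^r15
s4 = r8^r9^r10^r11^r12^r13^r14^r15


s1=0, s2=1, s3=1, s4=0

Syndrome = 6 (error at position 6)


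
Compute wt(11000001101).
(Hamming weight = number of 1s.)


Counting 1s in 11000001101

5


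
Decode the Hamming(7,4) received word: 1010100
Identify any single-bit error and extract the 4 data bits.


Syndrome = 7: error at position 7

Data: 1101 (corrected bit 7)


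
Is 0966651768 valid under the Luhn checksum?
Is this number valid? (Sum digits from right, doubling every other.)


Luhn sum = 46
46 mod 10 = 6

Invalid (Luhn sum mod 10 = 6)


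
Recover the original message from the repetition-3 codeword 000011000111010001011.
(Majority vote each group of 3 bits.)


Groups: 000, 011, 000, 111, 010, 001, 011
Majority votes: 0101001

0101001


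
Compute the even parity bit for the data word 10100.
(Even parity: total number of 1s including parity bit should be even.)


Number of 1s in data: 2
Parity bit: 0

0


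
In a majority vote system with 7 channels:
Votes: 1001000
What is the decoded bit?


Ones: 2 out of 7
Threshold: 4

0 (2/7 voted 1)


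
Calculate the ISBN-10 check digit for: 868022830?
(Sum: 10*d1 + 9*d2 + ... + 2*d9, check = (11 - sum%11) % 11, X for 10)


Weighted sum: 261
261 mod 11 = 8

Check digit: 3


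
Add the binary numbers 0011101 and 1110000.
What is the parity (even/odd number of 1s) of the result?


0011101 = 29
1110000 = 112
Sum = 141 = 10001101
1s count = 4

even parity (4 ones in 10001101)


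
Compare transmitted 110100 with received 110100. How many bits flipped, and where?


XOR: 000000

0 errors (received matches sent)


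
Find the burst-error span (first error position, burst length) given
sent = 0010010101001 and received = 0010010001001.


XOR: 0000000100000

Burst at position 7, length 1


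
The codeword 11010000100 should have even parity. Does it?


Number of 1s: 4

Yes, parity is correct (4 ones)


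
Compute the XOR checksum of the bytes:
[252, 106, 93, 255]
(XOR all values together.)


XOR chain: 252 ^ 106 ^ 93 ^ 255 = 52

52


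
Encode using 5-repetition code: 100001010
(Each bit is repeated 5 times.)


Each bit -> 5 copies

111110000000000000000000011111000001111100000


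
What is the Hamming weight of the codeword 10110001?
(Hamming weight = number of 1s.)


Counting 1s in 10110001

4


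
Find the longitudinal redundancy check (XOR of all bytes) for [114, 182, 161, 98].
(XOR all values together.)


XOR chain: 114 ^ 182 ^ 161 ^ 98 = 7

7


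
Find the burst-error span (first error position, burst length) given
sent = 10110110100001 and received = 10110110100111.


XOR: 00000000000110

Burst at position 11, length 2


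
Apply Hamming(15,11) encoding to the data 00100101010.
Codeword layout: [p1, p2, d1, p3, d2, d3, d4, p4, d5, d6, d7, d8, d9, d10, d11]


Parity bits: p1=0, p2=1, p3=1, p4=1

010101010101010


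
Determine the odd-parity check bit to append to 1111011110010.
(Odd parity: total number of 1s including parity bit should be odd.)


Number of 1s in data: 9
Parity bit: 0

0


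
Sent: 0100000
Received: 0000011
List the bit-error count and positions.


XOR: 0100011

3 error(s) at position(s): 1, 5, 6


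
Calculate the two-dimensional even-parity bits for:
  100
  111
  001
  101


Row parities: 1110
Column parities: 111

Row P: 1110, Col P: 111, Corner: 1


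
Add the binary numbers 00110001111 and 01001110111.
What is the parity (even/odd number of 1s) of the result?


00110001111 = 399
01001110111 = 631
Sum = 1030 = 10000000110
1s count = 3

odd parity (3 ones in 10000000110)


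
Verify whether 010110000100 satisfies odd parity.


Number of 1s: 4

No, parity error (4 ones)


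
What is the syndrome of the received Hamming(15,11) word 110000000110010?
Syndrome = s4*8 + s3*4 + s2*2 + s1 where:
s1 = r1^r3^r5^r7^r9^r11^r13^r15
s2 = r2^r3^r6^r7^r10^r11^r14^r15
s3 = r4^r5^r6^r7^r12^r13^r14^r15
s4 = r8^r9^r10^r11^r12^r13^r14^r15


s1=0, s2=0, s3=1, s4=1

Syndrome = 12 (error at position 12)


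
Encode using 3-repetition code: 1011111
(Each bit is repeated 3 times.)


Each bit -> 3 copies

111000111111111111111


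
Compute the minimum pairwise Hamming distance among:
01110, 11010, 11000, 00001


Comparing all pairs, minimum distance: 1
Can detect 0 errors, correct 0 errors

1


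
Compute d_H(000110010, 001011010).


XOR: 001101000
Count of 1s: 3

3


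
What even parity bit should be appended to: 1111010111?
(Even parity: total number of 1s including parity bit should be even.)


Number of 1s in data: 8
Parity bit: 0

0


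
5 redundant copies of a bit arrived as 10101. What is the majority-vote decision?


Ones: 3 out of 5
Threshold: 3

1 (3/5 voted 1)


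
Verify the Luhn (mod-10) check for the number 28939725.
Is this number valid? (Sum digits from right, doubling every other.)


Luhn sum = 49
49 mod 10 = 9

Invalid (Luhn sum mod 10 = 9)


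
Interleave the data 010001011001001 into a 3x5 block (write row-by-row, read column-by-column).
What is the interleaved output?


Matrix:
  01000
  10110
  01001
Read columns: 010101010010001

010101010010001


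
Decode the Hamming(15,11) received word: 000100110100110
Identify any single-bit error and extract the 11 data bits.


Syndrome = 2: error at position 2

Data: 00010100110 (corrected bit 2)


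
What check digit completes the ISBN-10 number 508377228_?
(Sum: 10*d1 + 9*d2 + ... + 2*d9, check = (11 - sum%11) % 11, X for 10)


Weighted sum: 242
242 mod 11 = 0

Check digit: 0


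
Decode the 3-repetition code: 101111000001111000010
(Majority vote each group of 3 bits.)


Groups: 101, 111, 000, 001, 111, 000, 010
Majority votes: 1100100

1100100


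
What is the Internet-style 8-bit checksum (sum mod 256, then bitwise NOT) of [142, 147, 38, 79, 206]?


Sum = 612 mod 256 = 100
Complement = 155

155


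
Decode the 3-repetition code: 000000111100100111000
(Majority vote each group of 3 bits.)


Groups: 000, 000, 111, 100, 100, 111, 000
Majority votes: 0010010

0010010


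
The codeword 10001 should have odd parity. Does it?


Number of 1s: 2

No, parity error (2 ones)


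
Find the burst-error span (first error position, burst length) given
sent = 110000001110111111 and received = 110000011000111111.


XOR: 000000010110000000

Burst at position 7, length 4


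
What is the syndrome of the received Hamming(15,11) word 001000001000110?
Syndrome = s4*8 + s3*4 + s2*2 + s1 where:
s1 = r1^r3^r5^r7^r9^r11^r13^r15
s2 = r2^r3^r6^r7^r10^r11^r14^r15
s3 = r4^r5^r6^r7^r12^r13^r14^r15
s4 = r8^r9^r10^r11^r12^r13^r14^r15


s1=1, s2=0, s3=0, s4=1

Syndrome = 9 (error at position 9)


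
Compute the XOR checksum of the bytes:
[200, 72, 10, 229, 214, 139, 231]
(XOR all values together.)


XOR chain: 200 ^ 72 ^ 10 ^ 229 ^ 214 ^ 139 ^ 231 = 213

213


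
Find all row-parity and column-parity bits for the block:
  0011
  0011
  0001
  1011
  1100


Row parities: 00110
Column parities: 0110

Row P: 00110, Col P: 0110, Corner: 0


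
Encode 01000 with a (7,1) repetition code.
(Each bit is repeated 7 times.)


Each bit -> 7 copies

00000001111111000000000000000000000


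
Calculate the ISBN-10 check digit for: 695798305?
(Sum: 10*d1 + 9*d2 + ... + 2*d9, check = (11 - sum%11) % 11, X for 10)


Weighted sum: 346
346 mod 11 = 5

Check digit: 6


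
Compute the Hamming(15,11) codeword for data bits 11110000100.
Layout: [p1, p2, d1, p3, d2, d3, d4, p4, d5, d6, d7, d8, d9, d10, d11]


Parity bits: p1=0, p2=1, p3=0, p4=1

011011110000100


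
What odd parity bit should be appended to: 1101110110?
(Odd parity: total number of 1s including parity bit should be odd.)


Number of 1s in data: 7
Parity bit: 0

0


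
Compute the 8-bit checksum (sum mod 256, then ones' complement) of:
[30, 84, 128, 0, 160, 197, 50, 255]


Sum = 904 mod 256 = 136
Complement = 119

119


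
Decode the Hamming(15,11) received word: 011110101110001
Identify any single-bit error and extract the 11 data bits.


Syndrome = 0: no error detected

Data: 11011110001 (no errors)


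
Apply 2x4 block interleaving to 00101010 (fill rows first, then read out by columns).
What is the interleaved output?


Matrix:
  0010
  1010
Read columns: 01001100

01001100


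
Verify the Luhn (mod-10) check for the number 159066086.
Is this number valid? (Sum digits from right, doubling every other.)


Luhn sum = 33
33 mod 10 = 3

Invalid (Luhn sum mod 10 = 3)


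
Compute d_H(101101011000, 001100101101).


XOR: 100001110101
Count of 1s: 6

6


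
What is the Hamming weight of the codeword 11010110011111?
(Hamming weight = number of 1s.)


Counting 1s in 11010110011111

10


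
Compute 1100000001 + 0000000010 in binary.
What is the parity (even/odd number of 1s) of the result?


1100000001 = 769
0000000010 = 2
Sum = 771 = 1100000011
1s count = 4

even parity (4 ones in 1100000011)


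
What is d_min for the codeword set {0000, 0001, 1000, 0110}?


Comparing all pairs, minimum distance: 1
Can detect 0 errors, correct 0 errors

1


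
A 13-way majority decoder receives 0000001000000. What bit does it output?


Ones: 1 out of 13
Threshold: 7

0 (1/13 voted 1)


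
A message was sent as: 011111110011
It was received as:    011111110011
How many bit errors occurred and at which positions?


XOR: 000000000000

0 errors (received matches sent)


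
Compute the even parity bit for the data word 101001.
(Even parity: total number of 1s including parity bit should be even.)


Number of 1s in data: 3
Parity bit: 1

1


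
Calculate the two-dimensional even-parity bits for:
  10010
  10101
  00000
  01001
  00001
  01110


Row parities: 010011
Column parities: 00001

Row P: 010011, Col P: 00001, Corner: 1


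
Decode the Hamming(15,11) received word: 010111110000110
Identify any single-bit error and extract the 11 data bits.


Syndrome = 9: error at position 9

Data: 01111000110 (corrected bit 9)


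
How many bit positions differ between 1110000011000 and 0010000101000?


XOR: 1100000110000
Count of 1s: 4

4


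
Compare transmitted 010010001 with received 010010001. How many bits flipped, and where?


XOR: 000000000

0 errors (received matches sent)


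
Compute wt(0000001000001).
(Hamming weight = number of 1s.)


Counting 1s in 0000001000001

2


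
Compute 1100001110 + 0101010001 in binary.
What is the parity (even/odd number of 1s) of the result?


1100001110 = 782
0101010001 = 337
Sum = 1119 = 10001011111
1s count = 7

odd parity (7 ones in 10001011111)


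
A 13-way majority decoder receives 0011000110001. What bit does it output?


Ones: 5 out of 13
Threshold: 7

0 (5/13 voted 1)


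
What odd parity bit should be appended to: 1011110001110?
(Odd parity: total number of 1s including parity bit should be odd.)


Number of 1s in data: 8
Parity bit: 1

1


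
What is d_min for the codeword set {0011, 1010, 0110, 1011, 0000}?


Comparing all pairs, minimum distance: 1
Can detect 0 errors, correct 0 errors

1


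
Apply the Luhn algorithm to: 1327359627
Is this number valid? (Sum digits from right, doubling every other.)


Luhn sum = 53
53 mod 10 = 3

Invalid (Luhn sum mod 10 = 3)


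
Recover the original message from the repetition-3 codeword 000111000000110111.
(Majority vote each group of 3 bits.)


Groups: 000, 111, 000, 000, 110, 111
Majority votes: 010011

010011


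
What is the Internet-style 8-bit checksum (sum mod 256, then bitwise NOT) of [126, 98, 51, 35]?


Sum = 310 mod 256 = 54
Complement = 201

201


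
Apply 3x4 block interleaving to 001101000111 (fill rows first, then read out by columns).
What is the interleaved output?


Matrix:
  0011
  0100
  0111
Read columns: 000011101101

000011101101


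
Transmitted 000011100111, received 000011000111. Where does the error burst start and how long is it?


XOR: 000000100000

Burst at position 6, length 1


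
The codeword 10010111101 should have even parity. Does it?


Number of 1s: 7

No, parity error (7 ones)


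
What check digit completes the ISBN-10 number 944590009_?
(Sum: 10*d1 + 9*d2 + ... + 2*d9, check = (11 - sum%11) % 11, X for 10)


Weighted sum: 265
265 mod 11 = 1

Check digit: X


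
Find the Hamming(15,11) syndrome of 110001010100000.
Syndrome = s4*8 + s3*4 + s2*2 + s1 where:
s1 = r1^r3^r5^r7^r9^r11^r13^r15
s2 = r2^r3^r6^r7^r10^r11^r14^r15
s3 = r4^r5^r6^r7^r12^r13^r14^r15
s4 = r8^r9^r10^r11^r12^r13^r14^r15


s1=1, s2=1, s3=1, s4=0

Syndrome = 7 (error at position 7)


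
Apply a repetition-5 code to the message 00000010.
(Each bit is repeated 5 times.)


Each bit -> 5 copies

0000000000000000000000000000001111100000


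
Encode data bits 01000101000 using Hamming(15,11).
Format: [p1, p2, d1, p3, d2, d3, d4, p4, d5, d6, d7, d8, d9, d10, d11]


Parity bits: p1=1, p2=1, p3=0, p4=0

110010000101000


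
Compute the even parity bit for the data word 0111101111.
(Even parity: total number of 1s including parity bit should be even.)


Number of 1s in data: 8
Parity bit: 0

0


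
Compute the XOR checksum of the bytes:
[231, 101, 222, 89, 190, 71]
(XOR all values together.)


XOR chain: 231 ^ 101 ^ 222 ^ 89 ^ 190 ^ 71 = 252

252


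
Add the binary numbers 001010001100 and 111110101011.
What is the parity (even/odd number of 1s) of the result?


001010001100 = 652
111110101011 = 4011
Sum = 4663 = 1001000110111
1s count = 7

odd parity (7 ones in 1001000110111)


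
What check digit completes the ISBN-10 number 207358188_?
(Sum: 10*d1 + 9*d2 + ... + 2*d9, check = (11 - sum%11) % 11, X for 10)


Weighted sum: 211
211 mod 11 = 2

Check digit: 9


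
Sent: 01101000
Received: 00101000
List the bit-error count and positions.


XOR: 01000000

1 error(s) at position(s): 1


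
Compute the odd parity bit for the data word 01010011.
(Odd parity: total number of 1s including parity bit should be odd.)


Number of 1s in data: 4
Parity bit: 1

1


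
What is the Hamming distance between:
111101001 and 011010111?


XOR: 100111110
Count of 1s: 6

6


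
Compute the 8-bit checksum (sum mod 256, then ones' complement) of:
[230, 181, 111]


Sum = 522 mod 256 = 10
Complement = 245

245


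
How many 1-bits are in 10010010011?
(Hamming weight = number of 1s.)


Counting 1s in 10010010011

5


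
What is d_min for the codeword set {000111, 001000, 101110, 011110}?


Comparing all pairs, minimum distance: 2
Can detect 1 errors, correct 0 errors

2


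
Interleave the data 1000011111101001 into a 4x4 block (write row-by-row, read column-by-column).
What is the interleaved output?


Matrix:
  1000
  0111
  1110
  1001
Read columns: 1011011001100101

1011011001100101


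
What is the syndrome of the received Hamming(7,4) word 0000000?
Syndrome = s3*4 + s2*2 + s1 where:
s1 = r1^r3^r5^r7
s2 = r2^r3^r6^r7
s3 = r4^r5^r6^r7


s1=0, s2=0, s3=0

Syndrome = 0 (no error)


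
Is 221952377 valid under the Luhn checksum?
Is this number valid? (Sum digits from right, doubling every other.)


Luhn sum = 40
40 mod 10 = 0

Valid (Luhn sum mod 10 = 0)


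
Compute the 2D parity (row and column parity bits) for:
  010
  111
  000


Row parities: 110
Column parities: 101

Row P: 110, Col P: 101, Corner: 0


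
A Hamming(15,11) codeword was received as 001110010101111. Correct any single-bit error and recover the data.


Syndrome = 0: no error detected

Data: 11000101111 (no errors)


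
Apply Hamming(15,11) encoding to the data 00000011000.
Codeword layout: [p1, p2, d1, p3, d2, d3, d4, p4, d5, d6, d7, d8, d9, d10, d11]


Parity bits: p1=1, p2=1, p3=1, p4=0

110100000011000


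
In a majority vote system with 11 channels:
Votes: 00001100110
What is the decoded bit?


Ones: 4 out of 11
Threshold: 6

0 (4/11 voted 1)


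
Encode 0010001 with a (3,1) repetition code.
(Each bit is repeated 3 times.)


Each bit -> 3 copies

000000111000000000111


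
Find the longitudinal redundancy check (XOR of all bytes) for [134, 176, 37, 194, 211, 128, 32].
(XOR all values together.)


XOR chain: 134 ^ 176 ^ 37 ^ 194 ^ 211 ^ 128 ^ 32 = 162

162


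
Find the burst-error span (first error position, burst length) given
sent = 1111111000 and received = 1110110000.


XOR: 0001001000

Burst at position 3, length 4


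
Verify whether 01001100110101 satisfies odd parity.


Number of 1s: 7

Yes, parity is correct (7 ones)


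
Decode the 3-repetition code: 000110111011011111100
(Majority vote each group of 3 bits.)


Groups: 000, 110, 111, 011, 011, 111, 100
Majority votes: 0111110

0111110


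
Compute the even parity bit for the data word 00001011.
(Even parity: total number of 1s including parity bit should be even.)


Number of 1s in data: 3
Parity bit: 1

1


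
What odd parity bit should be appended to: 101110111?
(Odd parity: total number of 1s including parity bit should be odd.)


Number of 1s in data: 7
Parity bit: 0

0


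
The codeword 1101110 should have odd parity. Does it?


Number of 1s: 5

Yes, parity is correct (5 ones)


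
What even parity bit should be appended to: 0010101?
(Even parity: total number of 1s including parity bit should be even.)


Number of 1s in data: 3
Parity bit: 1

1


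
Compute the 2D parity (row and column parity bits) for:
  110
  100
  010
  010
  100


Row parities: 01111
Column parities: 110

Row P: 01111, Col P: 110, Corner: 0


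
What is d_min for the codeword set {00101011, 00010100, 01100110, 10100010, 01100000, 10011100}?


Comparing all pairs, minimum distance: 2
Can detect 1 errors, correct 0 errors

2


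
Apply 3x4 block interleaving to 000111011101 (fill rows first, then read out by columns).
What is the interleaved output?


Matrix:
  0001
  1101
  1101
Read columns: 011011000111

011011000111


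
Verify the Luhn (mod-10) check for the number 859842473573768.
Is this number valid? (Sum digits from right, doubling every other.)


Luhn sum = 77
77 mod 10 = 7

Invalid (Luhn sum mod 10 = 7)


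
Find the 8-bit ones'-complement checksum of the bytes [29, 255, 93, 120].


Sum = 497 mod 256 = 241
Complement = 14

14


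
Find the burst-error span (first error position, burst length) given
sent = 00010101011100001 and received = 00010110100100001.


XOR: 00000011111000000

Burst at position 6, length 5


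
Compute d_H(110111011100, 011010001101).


XOR: 101101010001
Count of 1s: 6

6


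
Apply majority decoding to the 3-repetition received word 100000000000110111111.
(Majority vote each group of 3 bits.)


Groups: 100, 000, 000, 000, 110, 111, 111
Majority votes: 0000111

0000111


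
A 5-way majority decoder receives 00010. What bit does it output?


Ones: 1 out of 5
Threshold: 3

0 (1/5 voted 1)


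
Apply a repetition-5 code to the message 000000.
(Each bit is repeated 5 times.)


Each bit -> 5 copies

000000000000000000000000000000


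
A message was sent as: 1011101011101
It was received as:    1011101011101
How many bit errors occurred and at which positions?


XOR: 0000000000000

0 errors (received matches sent)


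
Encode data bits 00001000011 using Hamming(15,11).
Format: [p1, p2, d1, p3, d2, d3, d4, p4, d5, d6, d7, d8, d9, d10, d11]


Parity bits: p1=0, p2=0, p3=0, p4=1

000000011000011


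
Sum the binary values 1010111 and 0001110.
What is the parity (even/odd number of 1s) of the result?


1010111 = 87
0001110 = 14
Sum = 101 = 1100101
1s count = 4

even parity (4 ones in 1100101)


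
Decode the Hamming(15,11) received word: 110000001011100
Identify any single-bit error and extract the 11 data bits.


Syndrome = 0: no error detected

Data: 00001011100 (no errors)


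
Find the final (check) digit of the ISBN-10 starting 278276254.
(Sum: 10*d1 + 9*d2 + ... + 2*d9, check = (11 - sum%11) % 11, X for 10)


Weighted sum: 264
264 mod 11 = 0

Check digit: 0


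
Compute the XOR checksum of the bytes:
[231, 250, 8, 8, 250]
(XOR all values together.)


XOR chain: 231 ^ 250 ^ 8 ^ 8 ^ 250 = 231

231


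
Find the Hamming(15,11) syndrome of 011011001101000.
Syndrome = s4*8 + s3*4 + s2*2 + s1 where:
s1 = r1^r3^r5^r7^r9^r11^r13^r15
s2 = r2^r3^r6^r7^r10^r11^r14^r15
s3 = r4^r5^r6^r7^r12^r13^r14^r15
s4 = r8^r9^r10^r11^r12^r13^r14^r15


s1=1, s2=0, s3=1, s4=1

Syndrome = 13 (error at position 13)


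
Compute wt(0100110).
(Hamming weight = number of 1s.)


Counting 1s in 0100110

3


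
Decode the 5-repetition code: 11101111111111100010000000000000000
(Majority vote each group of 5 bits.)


Groups: 11101, 11111, 11111, 00010, 00000, 00000, 00000
Majority votes: 1110000

1110000


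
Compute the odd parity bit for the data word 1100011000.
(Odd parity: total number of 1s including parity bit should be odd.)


Number of 1s in data: 4
Parity bit: 1

1


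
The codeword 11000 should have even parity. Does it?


Number of 1s: 2

Yes, parity is correct (2 ones)


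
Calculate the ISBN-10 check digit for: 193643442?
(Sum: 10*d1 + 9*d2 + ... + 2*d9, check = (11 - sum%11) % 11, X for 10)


Weighted sum: 228
228 mod 11 = 8

Check digit: 3


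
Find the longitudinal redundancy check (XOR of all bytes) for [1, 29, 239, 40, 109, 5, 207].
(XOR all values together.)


XOR chain: 1 ^ 29 ^ 239 ^ 40 ^ 109 ^ 5 ^ 207 = 124

124


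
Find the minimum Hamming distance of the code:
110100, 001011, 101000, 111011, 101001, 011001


Comparing all pairs, minimum distance: 1
Can detect 0 errors, correct 0 errors

1


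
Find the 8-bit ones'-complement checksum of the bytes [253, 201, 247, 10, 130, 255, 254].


Sum = 1350 mod 256 = 70
Complement = 185

185


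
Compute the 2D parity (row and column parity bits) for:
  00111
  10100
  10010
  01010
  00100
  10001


Row parities: 100010
Column parities: 11110

Row P: 100010, Col P: 11110, Corner: 0


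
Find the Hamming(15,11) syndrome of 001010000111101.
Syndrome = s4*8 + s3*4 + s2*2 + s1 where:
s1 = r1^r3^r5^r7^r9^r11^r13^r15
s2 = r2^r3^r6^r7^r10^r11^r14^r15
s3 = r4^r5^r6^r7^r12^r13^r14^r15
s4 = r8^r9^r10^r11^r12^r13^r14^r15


s1=1, s2=0, s3=0, s4=1

Syndrome = 9 (error at position 9)


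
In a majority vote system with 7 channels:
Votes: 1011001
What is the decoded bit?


Ones: 4 out of 7
Threshold: 4

1 (4/7 voted 1)


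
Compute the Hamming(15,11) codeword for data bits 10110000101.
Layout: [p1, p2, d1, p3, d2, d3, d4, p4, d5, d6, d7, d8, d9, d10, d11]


Parity bits: p1=0, p2=0, p3=0, p4=0

001001100000101


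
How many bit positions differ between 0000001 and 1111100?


XOR: 1111101
Count of 1s: 6

6


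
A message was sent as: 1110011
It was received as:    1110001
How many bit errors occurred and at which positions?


XOR: 0000010

1 error(s) at position(s): 5


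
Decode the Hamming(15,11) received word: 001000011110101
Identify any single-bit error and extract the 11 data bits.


Syndrome = 1: error at position 1

Data: 10001110101 (corrected bit 1)


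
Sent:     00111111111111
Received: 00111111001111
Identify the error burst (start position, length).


XOR: 00000000110000

Burst at position 8, length 2


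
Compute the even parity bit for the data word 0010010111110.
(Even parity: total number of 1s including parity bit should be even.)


Number of 1s in data: 7
Parity bit: 1

1


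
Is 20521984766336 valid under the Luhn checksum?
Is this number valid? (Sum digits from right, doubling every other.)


Luhn sum = 58
58 mod 10 = 8

Invalid (Luhn sum mod 10 = 8)


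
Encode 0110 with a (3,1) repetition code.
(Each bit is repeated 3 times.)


Each bit -> 3 copies

000111111000


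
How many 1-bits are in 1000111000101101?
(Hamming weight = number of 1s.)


Counting 1s in 1000111000101101

8


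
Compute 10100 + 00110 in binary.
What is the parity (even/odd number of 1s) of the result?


10100 = 20
00110 = 6
Sum = 26 = 11010
1s count = 3

odd parity (3 ones in 11010)


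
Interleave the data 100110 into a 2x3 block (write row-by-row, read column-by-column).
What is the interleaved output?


Matrix:
  100
  110
Read columns: 110100

110100


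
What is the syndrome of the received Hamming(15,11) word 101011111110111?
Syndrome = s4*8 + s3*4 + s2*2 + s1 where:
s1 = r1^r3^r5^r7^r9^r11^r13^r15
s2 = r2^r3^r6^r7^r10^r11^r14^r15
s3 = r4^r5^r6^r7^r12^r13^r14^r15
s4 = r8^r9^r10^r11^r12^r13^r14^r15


s1=0, s2=1, s3=0, s4=1

Syndrome = 10 (error at position 10)


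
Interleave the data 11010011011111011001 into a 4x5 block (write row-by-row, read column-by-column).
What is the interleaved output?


Matrix:
  11010
  01101
  11110
  11001
Read columns: 10111111011010100101

10111111011010100101


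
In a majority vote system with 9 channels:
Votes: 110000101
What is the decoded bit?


Ones: 4 out of 9
Threshold: 5

0 (4/9 voted 1)


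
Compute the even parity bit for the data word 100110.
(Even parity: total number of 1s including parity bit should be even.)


Number of 1s in data: 3
Parity bit: 1

1


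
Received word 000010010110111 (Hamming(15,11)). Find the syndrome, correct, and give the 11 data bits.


Syndrome = 0: no error detected

Data: 01000110111 (no errors)


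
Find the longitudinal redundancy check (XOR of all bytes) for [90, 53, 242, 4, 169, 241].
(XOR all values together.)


XOR chain: 90 ^ 53 ^ 242 ^ 4 ^ 169 ^ 241 = 193

193


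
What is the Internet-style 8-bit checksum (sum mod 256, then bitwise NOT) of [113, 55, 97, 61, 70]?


Sum = 396 mod 256 = 140
Complement = 115

115


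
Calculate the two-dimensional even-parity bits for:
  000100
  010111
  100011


Row parities: 101
Column parities: 110000

Row P: 101, Col P: 110000, Corner: 0


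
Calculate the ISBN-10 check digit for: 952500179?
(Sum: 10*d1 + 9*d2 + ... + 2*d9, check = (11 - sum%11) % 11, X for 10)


Weighted sum: 229
229 mod 11 = 9

Check digit: 2


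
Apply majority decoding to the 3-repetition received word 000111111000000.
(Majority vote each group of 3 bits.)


Groups: 000, 111, 111, 000, 000
Majority votes: 01100

01100


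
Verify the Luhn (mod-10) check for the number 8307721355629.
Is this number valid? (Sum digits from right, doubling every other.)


Luhn sum = 62
62 mod 10 = 2

Invalid (Luhn sum mod 10 = 2)


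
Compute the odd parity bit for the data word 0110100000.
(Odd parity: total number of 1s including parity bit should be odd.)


Number of 1s in data: 3
Parity bit: 0

0


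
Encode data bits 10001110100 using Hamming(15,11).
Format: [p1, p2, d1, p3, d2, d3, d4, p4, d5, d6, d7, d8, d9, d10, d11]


Parity bits: p1=0, p2=1, p3=1, p4=0

011100001110100


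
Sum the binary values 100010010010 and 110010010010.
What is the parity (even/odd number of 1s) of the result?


100010010010 = 2194
110010010010 = 3218
Sum = 5412 = 1010100100100
1s count = 5

odd parity (5 ones in 1010100100100)
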